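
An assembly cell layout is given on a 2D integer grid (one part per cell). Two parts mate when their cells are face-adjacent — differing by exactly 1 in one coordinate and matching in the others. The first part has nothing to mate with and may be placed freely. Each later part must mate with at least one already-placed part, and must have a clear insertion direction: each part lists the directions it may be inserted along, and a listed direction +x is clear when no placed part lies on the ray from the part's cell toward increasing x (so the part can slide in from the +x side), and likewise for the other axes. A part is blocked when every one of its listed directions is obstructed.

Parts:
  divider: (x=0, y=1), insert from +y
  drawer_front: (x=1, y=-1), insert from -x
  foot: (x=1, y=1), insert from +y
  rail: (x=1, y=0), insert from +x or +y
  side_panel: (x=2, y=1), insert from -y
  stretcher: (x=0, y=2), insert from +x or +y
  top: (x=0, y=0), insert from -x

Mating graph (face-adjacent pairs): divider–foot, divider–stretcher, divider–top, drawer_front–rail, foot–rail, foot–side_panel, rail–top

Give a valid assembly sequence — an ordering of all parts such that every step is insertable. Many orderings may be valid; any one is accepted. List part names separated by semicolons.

top; rail; foot; drawer_front; side_panel; divider; stretcher

1. top@(0, 0) [-x clear] — {top}
2. rail@(1, 0) [+x clear] — {rail, top}
3. foot@(1, 1) [+y clear] — {foot, rail, top}
4. drawer_front@(1, -1) [-x clear] — {drawer_front, foot, rail, top}
5. side_panel@(2, 1) [-y clear] — {drawer_front, foot, rail, side_panel, top}
6. divider@(0, 1) [+y clear] — {divider, drawer_front, foot, rail, side_panel, top}
7. stretcher@(0, 2) [+x clear] — {divider, drawer_front, foot, rail, side_panel, stretcher, top}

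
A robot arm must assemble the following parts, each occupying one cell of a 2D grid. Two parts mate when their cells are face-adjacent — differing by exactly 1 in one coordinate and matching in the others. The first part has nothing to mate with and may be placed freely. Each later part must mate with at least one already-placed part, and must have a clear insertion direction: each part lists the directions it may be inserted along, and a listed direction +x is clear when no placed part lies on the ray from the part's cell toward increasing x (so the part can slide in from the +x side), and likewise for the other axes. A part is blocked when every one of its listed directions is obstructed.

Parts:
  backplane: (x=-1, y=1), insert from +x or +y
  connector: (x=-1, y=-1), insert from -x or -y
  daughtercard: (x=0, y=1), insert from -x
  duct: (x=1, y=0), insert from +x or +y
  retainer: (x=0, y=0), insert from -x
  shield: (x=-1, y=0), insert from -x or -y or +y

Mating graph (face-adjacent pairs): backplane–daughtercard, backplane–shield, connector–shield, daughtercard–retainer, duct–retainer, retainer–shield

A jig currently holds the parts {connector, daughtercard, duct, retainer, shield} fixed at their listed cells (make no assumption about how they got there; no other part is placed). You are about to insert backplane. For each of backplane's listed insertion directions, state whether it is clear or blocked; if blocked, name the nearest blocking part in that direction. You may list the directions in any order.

+x: nearest on ray is daughtercard@(0, 1) ⇒ blocked
+y: ray from backplane(-1, 1) has no placed part ⇒ clear

+x: blocked by daughtercard; +y: clear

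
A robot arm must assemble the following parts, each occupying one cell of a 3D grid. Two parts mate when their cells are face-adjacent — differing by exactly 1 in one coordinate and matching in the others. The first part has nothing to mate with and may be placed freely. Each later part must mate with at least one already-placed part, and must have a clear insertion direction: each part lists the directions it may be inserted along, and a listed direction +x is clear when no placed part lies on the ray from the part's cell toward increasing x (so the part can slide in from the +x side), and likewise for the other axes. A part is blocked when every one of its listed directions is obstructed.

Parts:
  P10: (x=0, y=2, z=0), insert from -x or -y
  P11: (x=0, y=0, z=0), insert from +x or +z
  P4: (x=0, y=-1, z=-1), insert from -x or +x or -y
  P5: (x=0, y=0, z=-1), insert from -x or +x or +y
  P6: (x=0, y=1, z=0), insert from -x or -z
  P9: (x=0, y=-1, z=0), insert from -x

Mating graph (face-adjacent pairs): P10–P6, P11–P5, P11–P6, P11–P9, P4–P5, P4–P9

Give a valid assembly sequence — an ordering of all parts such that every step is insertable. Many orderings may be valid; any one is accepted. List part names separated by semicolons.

1. P6@(0, 1, 0) [-x clear] — {P6}
2. P10@(0, 2, 0) [-x clear] — {P10, P6}
3. P11@(0, 0, 0) [+x clear] — {P10, P11, P6}
4. P9@(0, -1, 0) [-x clear] — {P10, P11, P6, P9}
5. P4@(0, -1, -1) [-x clear] — {P10, P11, P4, P6, P9}
6. P5@(0, 0, -1) [-x clear] — {P10, P11, P4, P5, P6, P9}

P6; P10; P11; P9; P4; P5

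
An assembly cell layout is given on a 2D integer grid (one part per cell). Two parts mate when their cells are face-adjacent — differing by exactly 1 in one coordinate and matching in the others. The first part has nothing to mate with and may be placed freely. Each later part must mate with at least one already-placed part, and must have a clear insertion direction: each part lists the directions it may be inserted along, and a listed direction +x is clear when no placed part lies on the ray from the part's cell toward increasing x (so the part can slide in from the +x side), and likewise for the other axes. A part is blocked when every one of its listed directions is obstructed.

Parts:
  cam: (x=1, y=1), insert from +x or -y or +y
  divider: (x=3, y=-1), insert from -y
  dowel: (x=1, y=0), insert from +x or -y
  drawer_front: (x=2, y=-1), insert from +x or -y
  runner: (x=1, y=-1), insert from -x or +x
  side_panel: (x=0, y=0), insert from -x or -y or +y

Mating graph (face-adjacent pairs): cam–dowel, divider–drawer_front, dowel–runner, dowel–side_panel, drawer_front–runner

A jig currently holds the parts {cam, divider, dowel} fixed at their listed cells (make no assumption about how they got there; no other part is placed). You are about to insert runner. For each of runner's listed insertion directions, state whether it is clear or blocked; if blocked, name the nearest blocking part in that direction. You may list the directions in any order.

+x: blocked by divider; -x: clear

-x: ray from runner(1, -1) has no placed part ⇒ clear
+x: nearest on ray is divider@(3, -1) ⇒ blocked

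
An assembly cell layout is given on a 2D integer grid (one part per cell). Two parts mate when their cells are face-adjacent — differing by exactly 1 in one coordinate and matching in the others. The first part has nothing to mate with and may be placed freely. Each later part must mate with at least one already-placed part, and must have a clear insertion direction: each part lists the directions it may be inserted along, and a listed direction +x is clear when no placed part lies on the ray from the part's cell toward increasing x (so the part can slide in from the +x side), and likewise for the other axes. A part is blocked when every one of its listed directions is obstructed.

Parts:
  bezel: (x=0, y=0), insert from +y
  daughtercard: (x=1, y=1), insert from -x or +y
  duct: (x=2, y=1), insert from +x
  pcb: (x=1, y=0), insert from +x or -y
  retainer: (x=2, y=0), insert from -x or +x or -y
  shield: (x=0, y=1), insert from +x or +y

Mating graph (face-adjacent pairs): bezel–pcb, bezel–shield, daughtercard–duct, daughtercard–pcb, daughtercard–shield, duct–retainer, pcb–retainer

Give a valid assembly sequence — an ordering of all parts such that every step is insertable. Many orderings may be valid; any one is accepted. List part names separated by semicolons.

bezel; shield; daughtercard; duct; retainer; pcb

1. bezel@(0, 0) [+y clear] — {bezel}
2. shield@(0, 1) [+x clear] — {bezel, shield}
3. daughtercard@(1, 1) [+y clear] — {bezel, daughtercard, shield}
4. duct@(2, 1) [+x clear] — {bezel, daughtercard, duct, shield}
5. retainer@(2, 0) [+x clear] — {bezel, daughtercard, duct, retainer, shield}
6. pcb@(1, 0) [-y clear] — {bezel, daughtercard, duct, pcb, retainer, shield}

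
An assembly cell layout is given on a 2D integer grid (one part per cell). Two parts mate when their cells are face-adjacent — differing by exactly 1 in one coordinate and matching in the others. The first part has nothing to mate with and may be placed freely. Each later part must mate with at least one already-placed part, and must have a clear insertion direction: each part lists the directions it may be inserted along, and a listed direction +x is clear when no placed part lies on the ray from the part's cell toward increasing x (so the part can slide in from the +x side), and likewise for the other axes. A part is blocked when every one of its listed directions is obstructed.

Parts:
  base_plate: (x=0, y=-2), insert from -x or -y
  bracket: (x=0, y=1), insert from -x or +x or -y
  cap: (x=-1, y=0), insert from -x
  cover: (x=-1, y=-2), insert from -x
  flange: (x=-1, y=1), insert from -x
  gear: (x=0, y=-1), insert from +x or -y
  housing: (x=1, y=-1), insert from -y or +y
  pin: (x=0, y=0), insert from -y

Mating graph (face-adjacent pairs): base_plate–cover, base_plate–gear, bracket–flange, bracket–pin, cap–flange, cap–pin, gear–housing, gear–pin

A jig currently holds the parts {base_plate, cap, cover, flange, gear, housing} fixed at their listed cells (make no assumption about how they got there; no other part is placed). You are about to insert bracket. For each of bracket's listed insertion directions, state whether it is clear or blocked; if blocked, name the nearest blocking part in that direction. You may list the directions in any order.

+x: clear; -x: blocked by flange; -y: blocked by gear

-x: nearest on ray is flange@(-1, 1) ⇒ blocked
+x: ray from bracket(0, 1) has no placed part ⇒ clear
-y: nearest on ray is gear@(0, -1) ⇒ blocked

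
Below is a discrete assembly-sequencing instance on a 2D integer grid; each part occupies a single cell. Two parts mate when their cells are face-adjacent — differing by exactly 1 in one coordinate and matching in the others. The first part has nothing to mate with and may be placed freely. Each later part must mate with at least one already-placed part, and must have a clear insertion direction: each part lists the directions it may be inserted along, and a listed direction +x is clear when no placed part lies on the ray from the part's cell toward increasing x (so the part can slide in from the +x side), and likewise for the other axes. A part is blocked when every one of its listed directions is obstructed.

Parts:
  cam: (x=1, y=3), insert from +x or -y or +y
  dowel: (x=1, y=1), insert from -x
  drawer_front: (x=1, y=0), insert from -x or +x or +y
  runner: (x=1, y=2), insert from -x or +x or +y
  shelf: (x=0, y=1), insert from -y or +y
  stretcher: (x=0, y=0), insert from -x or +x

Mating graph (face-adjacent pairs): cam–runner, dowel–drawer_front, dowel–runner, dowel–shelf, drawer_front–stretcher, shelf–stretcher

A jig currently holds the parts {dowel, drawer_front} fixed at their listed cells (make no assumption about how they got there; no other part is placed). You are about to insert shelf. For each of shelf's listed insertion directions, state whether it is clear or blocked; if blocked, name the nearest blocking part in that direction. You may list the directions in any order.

-y: ray from shelf(0, 1) has no placed part ⇒ clear
+y: ray from shelf(0, 1) has no placed part ⇒ clear

+y: clear; -y: clear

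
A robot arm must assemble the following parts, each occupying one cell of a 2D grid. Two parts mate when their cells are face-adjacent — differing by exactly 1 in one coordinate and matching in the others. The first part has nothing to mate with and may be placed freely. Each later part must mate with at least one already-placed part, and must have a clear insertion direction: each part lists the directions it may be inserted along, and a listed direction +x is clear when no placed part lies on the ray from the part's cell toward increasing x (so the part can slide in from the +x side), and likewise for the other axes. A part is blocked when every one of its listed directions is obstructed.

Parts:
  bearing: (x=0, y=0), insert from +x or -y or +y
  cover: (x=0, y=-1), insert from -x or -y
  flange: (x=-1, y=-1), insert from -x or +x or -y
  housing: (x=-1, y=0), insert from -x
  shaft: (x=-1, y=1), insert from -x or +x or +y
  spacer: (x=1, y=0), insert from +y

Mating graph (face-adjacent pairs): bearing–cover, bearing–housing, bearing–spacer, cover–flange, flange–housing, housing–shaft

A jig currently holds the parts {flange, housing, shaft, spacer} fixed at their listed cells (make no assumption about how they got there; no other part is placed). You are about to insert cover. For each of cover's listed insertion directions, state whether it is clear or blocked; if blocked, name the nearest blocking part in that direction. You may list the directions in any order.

-x: blocked by flange; -y: clear

-x: nearest on ray is flange@(-1, -1) ⇒ blocked
-y: ray from cover(0, -1) has no placed part ⇒ clear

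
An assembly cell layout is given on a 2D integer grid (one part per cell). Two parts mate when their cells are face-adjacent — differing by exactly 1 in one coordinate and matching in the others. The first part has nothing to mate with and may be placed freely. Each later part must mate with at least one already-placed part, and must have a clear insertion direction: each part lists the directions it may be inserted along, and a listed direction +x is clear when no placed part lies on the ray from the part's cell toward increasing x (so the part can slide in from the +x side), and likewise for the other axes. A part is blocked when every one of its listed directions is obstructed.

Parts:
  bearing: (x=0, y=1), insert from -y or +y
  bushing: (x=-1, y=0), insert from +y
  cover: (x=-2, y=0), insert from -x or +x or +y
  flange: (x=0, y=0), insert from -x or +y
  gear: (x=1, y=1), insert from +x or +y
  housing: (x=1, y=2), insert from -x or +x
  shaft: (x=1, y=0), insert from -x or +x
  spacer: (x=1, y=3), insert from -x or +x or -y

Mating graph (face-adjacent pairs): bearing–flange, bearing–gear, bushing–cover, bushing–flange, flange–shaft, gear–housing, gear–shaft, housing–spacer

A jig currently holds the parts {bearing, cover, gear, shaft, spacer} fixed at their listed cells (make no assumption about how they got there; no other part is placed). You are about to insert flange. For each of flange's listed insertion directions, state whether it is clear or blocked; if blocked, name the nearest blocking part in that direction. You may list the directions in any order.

+y: blocked by bearing; -x: blocked by cover

-x: nearest on ray is cover@(-2, 0) ⇒ blocked
+y: nearest on ray is bearing@(0, 1) ⇒ blocked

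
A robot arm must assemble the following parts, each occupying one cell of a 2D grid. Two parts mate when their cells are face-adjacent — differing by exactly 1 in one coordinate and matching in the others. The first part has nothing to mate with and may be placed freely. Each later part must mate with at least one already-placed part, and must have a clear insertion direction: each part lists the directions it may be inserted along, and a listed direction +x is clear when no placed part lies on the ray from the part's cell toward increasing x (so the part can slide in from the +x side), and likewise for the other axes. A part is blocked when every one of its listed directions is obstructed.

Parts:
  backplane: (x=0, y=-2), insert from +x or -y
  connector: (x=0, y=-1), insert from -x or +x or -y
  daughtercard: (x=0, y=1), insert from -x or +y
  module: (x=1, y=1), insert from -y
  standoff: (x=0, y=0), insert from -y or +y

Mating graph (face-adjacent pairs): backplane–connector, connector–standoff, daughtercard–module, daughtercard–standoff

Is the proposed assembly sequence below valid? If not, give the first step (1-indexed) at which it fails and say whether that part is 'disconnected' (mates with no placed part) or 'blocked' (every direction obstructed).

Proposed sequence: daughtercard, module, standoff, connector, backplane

Valid

1. daughtercard@(0, 1) [-x clear] — {daughtercard}
2. module@(1, 1) [-y clear] — {daughtercard, module}
3. standoff@(0, 0) [-y clear] — {daughtercard, module, standoff}
4. connector@(0, -1) [-x clear] — {connector, daughtercard, module, standoff}
5. backplane@(0, -2) [+x clear] — {backplane, connector, daughtercard, module, standoff}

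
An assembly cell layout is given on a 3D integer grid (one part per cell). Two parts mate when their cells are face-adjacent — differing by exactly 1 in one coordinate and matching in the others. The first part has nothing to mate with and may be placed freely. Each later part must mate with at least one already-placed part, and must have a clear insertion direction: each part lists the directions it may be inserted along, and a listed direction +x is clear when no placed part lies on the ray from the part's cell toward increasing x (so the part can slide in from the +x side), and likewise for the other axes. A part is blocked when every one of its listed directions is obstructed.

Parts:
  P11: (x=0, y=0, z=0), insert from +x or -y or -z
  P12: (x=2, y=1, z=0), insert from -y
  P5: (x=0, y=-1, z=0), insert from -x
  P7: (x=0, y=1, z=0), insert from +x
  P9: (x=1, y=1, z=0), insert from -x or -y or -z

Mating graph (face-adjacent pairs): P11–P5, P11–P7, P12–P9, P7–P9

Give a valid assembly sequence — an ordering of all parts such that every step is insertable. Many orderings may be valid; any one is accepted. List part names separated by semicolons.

P5; P11; P7; P9; P12

1. P5@(0, -1, 0) [-x clear] — {P5}
2. P11@(0, 0, 0) [+x clear] — {P11, P5}
3. P7@(0, 1, 0) [+x clear] — {P11, P5, P7}
4. P9@(1, 1, 0) [-y clear] — {P11, P5, P7, P9}
5. P12@(2, 1, 0) [-y clear] — {P11, P12, P5, P7, P9}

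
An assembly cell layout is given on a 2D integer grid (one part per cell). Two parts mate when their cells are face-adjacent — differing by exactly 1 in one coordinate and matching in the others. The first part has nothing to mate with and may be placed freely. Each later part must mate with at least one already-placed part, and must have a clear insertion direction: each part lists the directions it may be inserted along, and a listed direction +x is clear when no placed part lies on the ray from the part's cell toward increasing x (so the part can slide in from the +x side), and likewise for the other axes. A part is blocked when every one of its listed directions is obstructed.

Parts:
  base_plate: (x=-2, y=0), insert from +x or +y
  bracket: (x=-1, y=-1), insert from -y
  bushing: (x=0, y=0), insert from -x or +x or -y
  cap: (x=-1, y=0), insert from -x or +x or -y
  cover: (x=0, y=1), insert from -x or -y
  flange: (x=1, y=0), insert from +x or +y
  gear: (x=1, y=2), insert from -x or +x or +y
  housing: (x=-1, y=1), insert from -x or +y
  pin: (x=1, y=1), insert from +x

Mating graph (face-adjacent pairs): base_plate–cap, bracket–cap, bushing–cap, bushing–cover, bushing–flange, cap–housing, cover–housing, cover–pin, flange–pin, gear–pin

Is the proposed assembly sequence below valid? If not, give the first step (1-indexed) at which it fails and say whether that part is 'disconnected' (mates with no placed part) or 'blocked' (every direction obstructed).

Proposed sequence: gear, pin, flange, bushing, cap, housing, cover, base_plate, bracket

Invalid at step 7 (blocked)

1. gear@(1, 2) [-x clear] — {gear}
2. pin@(1, 1) [+x clear] — {gear, pin}
3. flange@(1, 0) [+x clear] — {flange, gear, pin}
4. bushing@(0, 0) [-x clear] — {bushing, flange, gear, pin}
5. cap@(-1, 0) [-x clear] — {bushing, cap, flange, gear, pin}
6. housing@(-1, 1) [-x clear] — {bushing, cap, flange, gear, housing, pin}
7. cover@(0, 1) — -x/-y all obstructed ⇒ blocked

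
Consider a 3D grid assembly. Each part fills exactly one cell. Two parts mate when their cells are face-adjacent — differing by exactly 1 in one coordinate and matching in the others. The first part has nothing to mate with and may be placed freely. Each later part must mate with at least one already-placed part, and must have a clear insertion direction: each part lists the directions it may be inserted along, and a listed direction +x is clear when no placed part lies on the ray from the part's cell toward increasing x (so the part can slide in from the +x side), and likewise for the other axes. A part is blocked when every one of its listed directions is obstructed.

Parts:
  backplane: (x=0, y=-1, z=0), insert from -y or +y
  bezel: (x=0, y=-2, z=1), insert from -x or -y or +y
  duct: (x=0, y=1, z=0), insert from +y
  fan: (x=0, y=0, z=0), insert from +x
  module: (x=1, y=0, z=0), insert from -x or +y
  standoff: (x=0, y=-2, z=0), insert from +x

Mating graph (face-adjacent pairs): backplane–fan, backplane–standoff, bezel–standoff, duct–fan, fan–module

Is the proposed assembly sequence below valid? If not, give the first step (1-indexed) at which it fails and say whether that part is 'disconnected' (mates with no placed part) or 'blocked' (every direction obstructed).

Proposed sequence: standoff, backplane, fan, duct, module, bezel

1. standoff@(0, -2, 0) [+x clear] — {standoff}
2. backplane@(0, -1, 0) [+y clear] — {backplane, standoff}
3. fan@(0, 0, 0) [+x clear] — {backplane, fan, standoff}
4. duct@(0, 1, 0) [+y clear] — {backplane, duct, fan, standoff}
5. module@(1, 0, 0) [+y clear] — {backplane, duct, fan, module, standoff}
6. bezel@(0, -2, 1) [-x clear] — {backplane, bezel, duct, fan, module, standoff}

Valid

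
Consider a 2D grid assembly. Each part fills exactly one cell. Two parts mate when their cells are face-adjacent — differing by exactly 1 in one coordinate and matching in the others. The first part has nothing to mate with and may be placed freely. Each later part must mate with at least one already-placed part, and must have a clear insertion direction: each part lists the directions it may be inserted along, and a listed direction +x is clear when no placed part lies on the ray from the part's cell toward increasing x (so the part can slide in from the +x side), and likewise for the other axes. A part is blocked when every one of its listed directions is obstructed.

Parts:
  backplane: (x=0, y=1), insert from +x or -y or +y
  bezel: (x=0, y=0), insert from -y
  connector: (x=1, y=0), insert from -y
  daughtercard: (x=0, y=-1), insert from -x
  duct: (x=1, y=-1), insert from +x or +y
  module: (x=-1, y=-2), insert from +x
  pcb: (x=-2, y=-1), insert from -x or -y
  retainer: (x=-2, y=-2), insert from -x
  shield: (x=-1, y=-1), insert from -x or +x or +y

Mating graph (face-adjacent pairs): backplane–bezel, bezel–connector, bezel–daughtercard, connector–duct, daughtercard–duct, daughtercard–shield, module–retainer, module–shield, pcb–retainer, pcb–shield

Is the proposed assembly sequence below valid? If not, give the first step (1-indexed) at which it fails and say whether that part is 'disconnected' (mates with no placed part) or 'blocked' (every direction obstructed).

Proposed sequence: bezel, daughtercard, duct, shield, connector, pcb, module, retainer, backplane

Invalid at step 5 (blocked)

1. bezel@(0, 0) [-y clear] — {bezel}
2. daughtercard@(0, -1) [-x clear] — {bezel, daughtercard}
3. duct@(1, -1) [+x clear] — {bezel, daughtercard, duct}
4. shield@(-1, -1) [-x clear] — {bezel, daughtercard, duct, shield}
5. connector@(1, 0) — -y all obstructed ⇒ blocked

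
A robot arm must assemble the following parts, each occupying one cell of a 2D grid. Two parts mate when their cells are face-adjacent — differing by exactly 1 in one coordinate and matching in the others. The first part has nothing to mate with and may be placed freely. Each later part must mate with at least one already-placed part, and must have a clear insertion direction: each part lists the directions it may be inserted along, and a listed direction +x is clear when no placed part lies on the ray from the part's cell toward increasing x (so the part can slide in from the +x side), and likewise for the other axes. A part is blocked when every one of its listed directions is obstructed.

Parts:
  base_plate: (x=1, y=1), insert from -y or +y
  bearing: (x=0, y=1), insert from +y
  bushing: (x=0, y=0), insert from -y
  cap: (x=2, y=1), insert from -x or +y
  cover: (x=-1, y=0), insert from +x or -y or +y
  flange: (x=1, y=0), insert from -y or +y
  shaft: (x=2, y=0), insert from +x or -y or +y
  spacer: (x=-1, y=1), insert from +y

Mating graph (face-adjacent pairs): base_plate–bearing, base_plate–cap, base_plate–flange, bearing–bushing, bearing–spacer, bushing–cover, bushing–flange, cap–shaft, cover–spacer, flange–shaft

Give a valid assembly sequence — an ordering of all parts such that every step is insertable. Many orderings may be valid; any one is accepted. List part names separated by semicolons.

base_plate; cap; shaft; flange; bearing; spacer; cover; bushing

1. base_plate@(1, 1) [-y clear] — {base_plate}
2. cap@(2, 1) [+y clear] — {base_plate, cap}
3. shaft@(2, 0) [+x clear] — {base_plate, cap, shaft}
4. flange@(1, 0) [-y clear] — {base_plate, cap, flange, shaft}
5. bearing@(0, 1) [+y clear] — {base_plate, bearing, cap, flange, shaft}
6. spacer@(-1, 1) [+y clear] — {base_plate, bearing, cap, flange, shaft, spacer}
7. cover@(-1, 0) [-y clear] — {base_plate, bearing, cap, cover, flange, shaft, spacer}
8. bushing@(0, 0) [-y clear] — {base_plate, bearing, bushing, cap, cover, flange, shaft, spacer}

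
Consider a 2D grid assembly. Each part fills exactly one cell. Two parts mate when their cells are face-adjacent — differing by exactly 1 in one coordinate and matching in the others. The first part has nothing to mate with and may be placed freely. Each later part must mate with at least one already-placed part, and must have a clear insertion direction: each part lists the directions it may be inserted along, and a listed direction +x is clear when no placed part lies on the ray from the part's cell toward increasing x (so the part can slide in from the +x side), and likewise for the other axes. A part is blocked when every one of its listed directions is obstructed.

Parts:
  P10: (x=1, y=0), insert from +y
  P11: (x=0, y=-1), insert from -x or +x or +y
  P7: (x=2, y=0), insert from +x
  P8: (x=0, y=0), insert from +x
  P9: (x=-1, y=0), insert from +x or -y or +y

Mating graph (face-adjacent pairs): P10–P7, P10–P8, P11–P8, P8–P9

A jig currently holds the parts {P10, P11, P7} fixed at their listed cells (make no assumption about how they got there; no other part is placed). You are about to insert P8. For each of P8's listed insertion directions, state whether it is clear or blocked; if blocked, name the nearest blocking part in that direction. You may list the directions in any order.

+x: blocked by P10

+x: nearest on ray is P10@(1, 0) ⇒ blocked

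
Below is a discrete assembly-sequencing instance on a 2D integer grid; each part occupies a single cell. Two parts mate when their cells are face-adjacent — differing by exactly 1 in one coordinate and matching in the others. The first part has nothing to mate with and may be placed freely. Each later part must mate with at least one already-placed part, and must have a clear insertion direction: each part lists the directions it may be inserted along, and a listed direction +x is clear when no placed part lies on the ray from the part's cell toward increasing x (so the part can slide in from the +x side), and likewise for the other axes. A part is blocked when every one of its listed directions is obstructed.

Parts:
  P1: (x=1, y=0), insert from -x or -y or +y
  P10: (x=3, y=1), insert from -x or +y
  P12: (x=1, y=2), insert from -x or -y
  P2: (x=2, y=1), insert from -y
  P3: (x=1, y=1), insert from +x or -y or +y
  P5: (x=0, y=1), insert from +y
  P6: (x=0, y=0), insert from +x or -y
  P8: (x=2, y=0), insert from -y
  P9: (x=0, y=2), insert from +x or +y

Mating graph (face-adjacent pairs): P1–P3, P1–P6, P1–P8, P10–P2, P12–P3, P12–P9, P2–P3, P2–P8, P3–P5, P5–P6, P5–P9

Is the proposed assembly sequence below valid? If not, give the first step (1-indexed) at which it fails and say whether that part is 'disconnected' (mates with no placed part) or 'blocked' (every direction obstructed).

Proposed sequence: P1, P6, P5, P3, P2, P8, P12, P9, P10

Valid

1. P1@(1, 0) [-x clear] — {P1}
2. P6@(0, 0) [-y clear] — {P1, P6}
3. P5@(0, 1) [+y clear] — {P1, P5, P6}
4. P3@(1, 1) [+x clear] — {P1, P3, P5, P6}
5. P2@(2, 1) [-y clear] — {P1, P2, P3, P5, P6}
6. P8@(2, 0) [-y clear] — {P1, P2, P3, P5, P6, P8}
7. P12@(1, 2) [-x clear] — {P1, P12, P2, P3, P5, P6, P8}
8. P9@(0, 2) [+y clear] — {P1, P12, P2, P3, P5, P6, P8, P9}
9. P10@(3, 1) [+y clear] — {P1, P10, P12, P2, P3, P5, P6, P8, P9}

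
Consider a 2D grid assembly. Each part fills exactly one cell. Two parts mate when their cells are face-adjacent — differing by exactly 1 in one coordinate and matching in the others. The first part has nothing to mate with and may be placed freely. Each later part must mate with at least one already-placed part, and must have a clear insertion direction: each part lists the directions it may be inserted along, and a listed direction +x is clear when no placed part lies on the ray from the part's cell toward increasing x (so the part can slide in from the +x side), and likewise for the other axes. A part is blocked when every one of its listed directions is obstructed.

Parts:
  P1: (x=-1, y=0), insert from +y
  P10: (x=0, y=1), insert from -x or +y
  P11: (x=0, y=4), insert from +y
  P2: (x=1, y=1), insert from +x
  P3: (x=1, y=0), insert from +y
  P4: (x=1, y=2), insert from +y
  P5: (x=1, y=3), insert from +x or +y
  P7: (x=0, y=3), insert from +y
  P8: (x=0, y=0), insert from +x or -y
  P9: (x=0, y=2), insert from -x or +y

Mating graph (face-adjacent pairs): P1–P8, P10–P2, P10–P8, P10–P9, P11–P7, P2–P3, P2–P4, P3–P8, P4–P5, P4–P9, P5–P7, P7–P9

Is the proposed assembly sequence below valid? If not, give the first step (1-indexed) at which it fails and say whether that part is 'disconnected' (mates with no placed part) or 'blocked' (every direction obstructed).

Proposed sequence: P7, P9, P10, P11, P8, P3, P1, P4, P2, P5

1. P7@(0, 3) [+y clear] — {P7}
2. P9@(0, 2) [-x clear] — {P7, P9}
3. P10@(0, 1) [-x clear] — {P10, P7, P9}
4. P11@(0, 4) [+y clear] — {P10, P11, P7, P9}
5. P8@(0, 0) [+x clear] — {P10, P11, P7, P8, P9}
6. P3@(1, 0) [+y clear] — {P10, P11, P3, P7, P8, P9}
7. P1@(-1, 0) [+y clear] — {P1, P10, P11, P3, P7, P8, P9}
8. P4@(1, 2) [+y clear] — {P1, P10, P11, P3, P4, P7, P8, P9}
9. P2@(1, 1) [+x clear] — {P1, P10, P11, P2, P3, P4, P7, P8, P9}
10. P5@(1, 3) [+x clear] — {P1, P10, P11, P2, P3, P4, P5, P7, P8, P9}

Valid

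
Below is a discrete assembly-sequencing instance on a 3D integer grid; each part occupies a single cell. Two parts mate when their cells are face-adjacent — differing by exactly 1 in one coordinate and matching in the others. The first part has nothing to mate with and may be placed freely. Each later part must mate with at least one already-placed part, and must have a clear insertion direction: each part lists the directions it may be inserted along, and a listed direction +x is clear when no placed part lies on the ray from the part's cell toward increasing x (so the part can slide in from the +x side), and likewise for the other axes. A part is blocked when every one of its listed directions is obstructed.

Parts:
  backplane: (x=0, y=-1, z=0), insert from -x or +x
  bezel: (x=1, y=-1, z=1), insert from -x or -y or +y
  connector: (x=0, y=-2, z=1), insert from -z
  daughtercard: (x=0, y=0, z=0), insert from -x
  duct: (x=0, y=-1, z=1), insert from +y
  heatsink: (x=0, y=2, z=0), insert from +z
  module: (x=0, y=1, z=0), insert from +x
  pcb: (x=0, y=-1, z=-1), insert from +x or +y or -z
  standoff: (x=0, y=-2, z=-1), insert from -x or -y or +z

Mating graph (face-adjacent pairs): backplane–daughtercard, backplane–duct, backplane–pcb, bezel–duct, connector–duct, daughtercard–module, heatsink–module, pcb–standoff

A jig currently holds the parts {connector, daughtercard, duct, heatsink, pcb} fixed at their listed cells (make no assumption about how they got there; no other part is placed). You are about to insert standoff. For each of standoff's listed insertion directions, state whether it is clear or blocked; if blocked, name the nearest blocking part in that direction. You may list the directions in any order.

+z: blocked by connector; -x: clear; -y: clear

-x: ray from standoff(0, -2, -1) has no placed part ⇒ clear
-y: ray from standoff(0, -2, -1) has no placed part ⇒ clear
+z: nearest on ray is connector@(0, -2, 1) ⇒ blocked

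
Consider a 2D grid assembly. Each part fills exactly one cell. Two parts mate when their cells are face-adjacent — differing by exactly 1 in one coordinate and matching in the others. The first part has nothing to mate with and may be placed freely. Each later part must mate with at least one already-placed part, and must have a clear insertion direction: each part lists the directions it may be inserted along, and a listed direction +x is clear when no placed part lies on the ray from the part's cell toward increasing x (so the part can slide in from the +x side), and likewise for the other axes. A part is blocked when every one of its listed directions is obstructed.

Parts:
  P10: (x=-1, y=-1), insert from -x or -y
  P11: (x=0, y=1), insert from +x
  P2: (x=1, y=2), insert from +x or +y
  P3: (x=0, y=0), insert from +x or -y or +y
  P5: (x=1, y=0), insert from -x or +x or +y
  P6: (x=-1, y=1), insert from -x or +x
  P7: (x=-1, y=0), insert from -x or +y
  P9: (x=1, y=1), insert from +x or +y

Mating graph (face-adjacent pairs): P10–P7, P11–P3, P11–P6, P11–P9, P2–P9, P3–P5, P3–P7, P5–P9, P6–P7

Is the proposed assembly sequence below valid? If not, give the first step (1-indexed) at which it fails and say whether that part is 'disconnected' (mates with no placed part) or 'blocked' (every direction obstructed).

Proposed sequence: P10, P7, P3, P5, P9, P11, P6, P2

Invalid at step 6 (blocked)

1. P10@(-1, -1) [-x clear] — {P10}
2. P7@(-1, 0) [-x clear] — {P10, P7}
3. P3@(0, 0) [+x clear] — {P10, P3, P7}
4. P5@(1, 0) [+x clear] — {P10, P3, P5, P7}
5. P9@(1, 1) [+x clear] — {P10, P3, P5, P7, P9}
6. P11@(0, 1) — +x all obstructed ⇒ blocked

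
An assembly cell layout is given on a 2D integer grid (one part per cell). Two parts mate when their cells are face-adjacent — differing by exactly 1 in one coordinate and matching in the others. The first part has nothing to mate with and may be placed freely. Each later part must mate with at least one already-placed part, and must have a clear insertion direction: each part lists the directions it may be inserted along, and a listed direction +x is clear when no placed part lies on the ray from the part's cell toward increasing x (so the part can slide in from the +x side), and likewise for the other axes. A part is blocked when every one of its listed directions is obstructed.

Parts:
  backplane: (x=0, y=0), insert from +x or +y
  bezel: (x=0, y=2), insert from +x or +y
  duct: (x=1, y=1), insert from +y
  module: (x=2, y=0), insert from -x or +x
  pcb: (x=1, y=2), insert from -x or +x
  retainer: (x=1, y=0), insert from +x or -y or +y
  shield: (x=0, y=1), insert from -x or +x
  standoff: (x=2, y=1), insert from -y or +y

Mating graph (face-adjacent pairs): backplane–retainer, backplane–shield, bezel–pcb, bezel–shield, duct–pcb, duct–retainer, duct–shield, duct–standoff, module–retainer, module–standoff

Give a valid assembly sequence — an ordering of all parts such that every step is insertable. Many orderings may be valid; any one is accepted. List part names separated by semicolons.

retainer; duct; pcb; backplane; bezel; shield; module; standoff

1. retainer@(1, 0) [+x clear] — {retainer}
2. duct@(1, 1) [+y clear] — {duct, retainer}
3. pcb@(1, 2) [-x clear] — {duct, pcb, retainer}
4. backplane@(0, 0) [+y clear] — {backplane, duct, pcb, retainer}
5. bezel@(0, 2) [+y clear] — {backplane, bezel, duct, pcb, retainer}
6. shield@(0, 1) [-x clear] — {backplane, bezel, duct, pcb, retainer, shield}
7. module@(2, 0) [+x clear] — {backplane, bezel, duct, module, pcb, retainer, shield}
8. standoff@(2, 1) [+y clear] — {backplane, bezel, duct, module, pcb, retainer, shield, standoff}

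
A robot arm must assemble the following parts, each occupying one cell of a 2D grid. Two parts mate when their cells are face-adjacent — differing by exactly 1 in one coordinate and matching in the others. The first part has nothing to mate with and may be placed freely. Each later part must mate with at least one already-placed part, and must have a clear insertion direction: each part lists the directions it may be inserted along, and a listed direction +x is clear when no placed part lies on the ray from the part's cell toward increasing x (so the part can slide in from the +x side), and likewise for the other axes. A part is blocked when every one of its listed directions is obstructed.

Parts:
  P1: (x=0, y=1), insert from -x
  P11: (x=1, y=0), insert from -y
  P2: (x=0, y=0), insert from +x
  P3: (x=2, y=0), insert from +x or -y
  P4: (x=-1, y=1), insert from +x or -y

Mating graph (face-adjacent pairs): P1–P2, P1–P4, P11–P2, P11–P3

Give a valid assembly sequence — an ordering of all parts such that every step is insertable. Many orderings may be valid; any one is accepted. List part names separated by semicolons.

P2; P11; P3; P1; P4

1. P2@(0, 0) [+x clear] — {P2}
2. P11@(1, 0) [-y clear] — {P11, P2}
3. P3@(2, 0) [+x clear] — {P11, P2, P3}
4. P1@(0, 1) [-x clear] — {P1, P11, P2, P3}
5. P4@(-1, 1) [-y clear] — {P1, P11, P2, P3, P4}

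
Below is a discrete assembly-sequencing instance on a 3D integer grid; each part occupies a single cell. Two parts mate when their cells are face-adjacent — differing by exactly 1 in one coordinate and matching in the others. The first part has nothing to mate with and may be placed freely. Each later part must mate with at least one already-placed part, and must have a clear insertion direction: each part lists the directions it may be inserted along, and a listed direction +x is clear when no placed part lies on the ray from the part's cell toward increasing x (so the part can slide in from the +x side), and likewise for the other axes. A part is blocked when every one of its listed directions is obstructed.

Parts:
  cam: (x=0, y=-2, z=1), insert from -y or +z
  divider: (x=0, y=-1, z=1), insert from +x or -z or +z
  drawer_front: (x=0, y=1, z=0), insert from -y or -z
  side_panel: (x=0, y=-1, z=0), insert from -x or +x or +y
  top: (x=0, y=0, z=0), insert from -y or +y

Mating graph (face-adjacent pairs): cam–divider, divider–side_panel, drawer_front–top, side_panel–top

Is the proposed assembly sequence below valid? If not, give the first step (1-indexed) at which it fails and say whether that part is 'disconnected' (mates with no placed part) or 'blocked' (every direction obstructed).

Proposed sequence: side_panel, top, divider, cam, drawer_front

Valid

1. side_panel@(0, -1, 0) [-x clear] — {side_panel}
2. top@(0, 0, 0) [+y clear] — {side_panel, top}
3. divider@(0, -1, 1) [+x clear] — {divider, side_panel, top}
4. cam@(0, -2, 1) [-y clear] — {cam, divider, side_panel, top}
5. drawer_front@(0, 1, 0) [-z clear] — {cam, divider, drawer_front, side_panel, top}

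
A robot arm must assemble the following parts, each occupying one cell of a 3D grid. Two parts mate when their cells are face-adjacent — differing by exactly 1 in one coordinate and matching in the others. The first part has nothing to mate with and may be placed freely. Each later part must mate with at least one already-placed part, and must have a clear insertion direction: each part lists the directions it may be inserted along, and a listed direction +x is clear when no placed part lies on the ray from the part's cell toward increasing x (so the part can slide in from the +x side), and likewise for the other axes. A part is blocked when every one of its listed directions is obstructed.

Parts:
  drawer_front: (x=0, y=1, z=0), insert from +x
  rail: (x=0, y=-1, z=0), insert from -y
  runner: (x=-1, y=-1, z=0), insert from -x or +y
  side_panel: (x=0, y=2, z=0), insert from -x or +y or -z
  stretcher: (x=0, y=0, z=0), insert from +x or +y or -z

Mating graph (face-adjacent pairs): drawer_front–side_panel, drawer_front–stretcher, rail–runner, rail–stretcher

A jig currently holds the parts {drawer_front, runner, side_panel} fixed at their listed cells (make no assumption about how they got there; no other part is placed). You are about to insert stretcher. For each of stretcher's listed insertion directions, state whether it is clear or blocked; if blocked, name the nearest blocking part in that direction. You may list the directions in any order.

+x: clear; +y: blocked by drawer_front; -z: clear

+x: ray from stretcher(0, 0, 0) has no placed part ⇒ clear
+y: nearest on ray is drawer_front@(0, 1, 0) ⇒ blocked
-z: ray from stretcher(0, 0, 0) has no placed part ⇒ clear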